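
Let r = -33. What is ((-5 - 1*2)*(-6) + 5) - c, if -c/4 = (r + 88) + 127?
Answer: 775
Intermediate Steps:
c = -728 (c = -4*((-33 + 88) + 127) = -4*(55 + 127) = -4*182 = -728)
((-5 - 1*2)*(-6) + 5) - c = ((-5 - 1*2)*(-6) + 5) - 1*(-728) = ((-5 - 2)*(-6) + 5) + 728 = (-7*(-6) + 5) + 728 = (42 + 5) + 728 = 47 + 728 = 775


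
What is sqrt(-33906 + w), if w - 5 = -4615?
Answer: 2*I*sqrt(9629) ≈ 196.25*I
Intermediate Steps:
w = -4610 (w = 5 - 4615 = -4610)
sqrt(-33906 + w) = sqrt(-33906 - 4610) = sqrt(-38516) = 2*I*sqrt(9629)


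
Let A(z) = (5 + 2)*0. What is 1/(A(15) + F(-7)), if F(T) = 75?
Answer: 1/75 ≈ 0.013333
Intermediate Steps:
A(z) = 0 (A(z) = 7*0 = 0)
1/(A(15) + F(-7)) = 1/(0 + 75) = 1/75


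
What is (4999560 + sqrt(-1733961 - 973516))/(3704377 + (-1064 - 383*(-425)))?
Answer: 208315/161087 + I*sqrt(2707477)/3866088 ≈ 1.2932 + 0.00042561*I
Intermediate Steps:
(4999560 + sqrt(-1733961 - 973516))/(3704377 + (-1064 - 383*(-425))) = (4999560 + sqrt(-2707477))/(3704377 + (-1064 + 162775)) = (4999560 + I*sqrt(2707477))/(3704377 + 161711) = (4999560 + I*sqrt(2707477))/3866088 = (4999560 + I*sqrt(2707477))*(1/3866088) = 208315/161087 + I*sqrt(2707477)/3866088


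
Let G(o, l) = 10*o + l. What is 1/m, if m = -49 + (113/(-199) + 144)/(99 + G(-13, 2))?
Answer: -5771/311322 ≈ -0.018537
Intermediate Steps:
G(o, l) = l + 10*o
m = -311322/5771 (m = -49 + (113/(-199) + 144)/(99 + (2 + 10*(-13))) = -49 + (113*(-1/199) + 144)/(99 + (2 - 130)) = -49 + (-113/199 + 144)/(99 - 128) = -49 + (28543/199)/(-29) = -49 + (28543/199)*(-1/29) = -49 - 28543/5771 = -311322/5771 ≈ -53.946)
1/m = 1/(-311322/5771) = -5771/311322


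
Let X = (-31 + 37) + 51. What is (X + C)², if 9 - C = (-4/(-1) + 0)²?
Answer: 2500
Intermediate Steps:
X = 57 (X = 6 + 51 = 57)
C = -7 (C = 9 - (-4/(-1) + 0)² = 9 - (-4*(-1) + 0)² = 9 - (4 + 0)² = 9 - 1*4² = 9 - 1*16 = 9 - 16 = -7)
(X + C)² = (57 - 7)² = 50² = 2500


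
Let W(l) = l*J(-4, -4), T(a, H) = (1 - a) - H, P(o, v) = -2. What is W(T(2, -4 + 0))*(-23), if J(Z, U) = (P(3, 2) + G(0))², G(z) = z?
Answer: -276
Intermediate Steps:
J(Z, U) = 4 (J(Z, U) = (-2 + 0)² = (-2)² = 4)
T(a, H) = 1 - H - a
W(l) = 4*l (W(l) = l*4 = 4*l)
W(T(2, -4 + 0))*(-23) = (4*(1 - (-4 + 0) - 1*2))*(-23) = (4*(1 - 1*(-4) - 2))*(-23) = (4*(1 + 4 - 2))*(-23) = (4*3)*(-23) = 12*(-23) = -276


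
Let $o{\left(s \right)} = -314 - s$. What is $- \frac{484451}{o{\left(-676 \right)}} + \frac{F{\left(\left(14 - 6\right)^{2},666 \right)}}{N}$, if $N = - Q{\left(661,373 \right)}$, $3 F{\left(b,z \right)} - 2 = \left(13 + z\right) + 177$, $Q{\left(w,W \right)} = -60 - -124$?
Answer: $- \frac{7777099}{5792} \approx -1342.7$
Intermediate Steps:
$Q{\left(w,W \right)} = 64$ ($Q{\left(w,W \right)} = -60 + 124 = 64$)
$F{\left(b,z \right)} = 64 + \frac{z}{3}$ ($F{\left(b,z \right)} = \frac{2}{3} + \frac{\left(13 + z\right) + 177}{3} = \frac{2}{3} + \frac{190 + z}{3} = \frac{2}{3} + \left(\frac{190}{3} + \frac{z}{3}\right) = 64 + \frac{z}{3}$)
$N = -64$ ($N = \left(-1\right) 64 = -64$)
$- \frac{484451}{o{\left(-676 \right)}} + \frac{F{\left(\left(14 - 6\right)^{2},666 \right)}}{N} = - \frac{484451}{-314 - -676} + \frac{64 + \frac{1}{3} \cdot 666}{-64} = - \frac{484451}{-314 + 676} + \left(64 + 222\right) \left(- \frac{1}{64}\right) = - \frac{484451}{362} + 286 \left(- \frac{1}{64}\right) = \left(-484451\right) \frac{1}{362} - \frac{143}{32} = - \frac{484451}{362} - \frac{143}{32} = - \frac{7777099}{5792}$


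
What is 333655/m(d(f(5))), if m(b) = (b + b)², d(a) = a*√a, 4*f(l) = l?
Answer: 1067696/25 ≈ 42708.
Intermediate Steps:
f(l) = l/4
d(a) = a^(3/2)
m(b) = 4*b² (m(b) = (2*b)² = 4*b²)
333655/m(d(f(5))) = 333655/((4*(((¼)*5)^(3/2))²)) = 333655/((4*((5/4)^(3/2))²)) = 333655/((4*(5*√5/8)²)) = 333655/((4*(125/64))) = 333655/(125/16) = 333655*(16/125) = 1067696/25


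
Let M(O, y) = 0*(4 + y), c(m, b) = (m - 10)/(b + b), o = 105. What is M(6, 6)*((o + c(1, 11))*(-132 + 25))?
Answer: 0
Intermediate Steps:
c(m, b) = (-10 + m)/(2*b) (c(m, b) = (-10 + m)/((2*b)) = (-10 + m)*(1/(2*b)) = (-10 + m)/(2*b))
M(O, y) = 0
M(6, 6)*((o + c(1, 11))*(-132 + 25)) = 0*((105 + (½)*(-10 + 1)/11)*(-132 + 25)) = 0*((105 + (½)*(1/11)*(-9))*(-107)) = 0*((105 - 9/22)*(-107)) = 0*((2301/22)*(-107)) = 0*(-246207/22) = 0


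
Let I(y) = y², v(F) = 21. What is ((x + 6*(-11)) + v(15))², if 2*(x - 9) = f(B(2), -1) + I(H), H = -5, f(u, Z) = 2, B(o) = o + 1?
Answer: 2025/4 ≈ 506.25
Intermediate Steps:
B(o) = 1 + o
x = 45/2 (x = 9 + (2 + (-5)²)/2 = 9 + (2 + 25)/2 = 9 + (½)*27 = 9 + 27/2 = 45/2 ≈ 22.500)
((x + 6*(-11)) + v(15))² = ((45/2 + 6*(-11)) + 21)² = ((45/2 - 66) + 21)² = (-87/2 + 21)² = (-45/2)² = 2025/4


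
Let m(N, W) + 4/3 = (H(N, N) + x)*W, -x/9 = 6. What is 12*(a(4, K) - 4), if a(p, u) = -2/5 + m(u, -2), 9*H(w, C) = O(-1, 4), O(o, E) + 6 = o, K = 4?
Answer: 18688/15 ≈ 1245.9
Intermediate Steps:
x = -54 (x = -9*6 = -54)
O(o, E) = -6 + o
H(w, C) = -7/9 (H(w, C) = (-6 - 1)/9 = (1/9)*(-7) = -7/9)
m(N, W) = -4/3 - 493*W/9 (m(N, W) = -4/3 + (-7/9 - 54)*W = -4/3 - 493*W/9)
a(p, u) = 4852/45 (a(p, u) = -2/5 + (-4/3 - 493/9*(-2)) = -2*1/5 + (-4/3 + 986/9) = -2/5 + 974/9 = 4852/45)
12*(a(4, K) - 4) = 12*(4852/45 - 4) = 12*(4672/45) = 18688/15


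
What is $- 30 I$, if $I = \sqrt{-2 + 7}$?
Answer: $- 30 \sqrt{5} \approx -67.082$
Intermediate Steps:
$I = \sqrt{5} \approx 2.2361$
$- 30 I = - 30 \sqrt{5}$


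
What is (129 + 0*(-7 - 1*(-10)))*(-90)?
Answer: -11610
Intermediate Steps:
(129 + 0*(-7 - 1*(-10)))*(-90) = (129 + 0*(-7 + 10))*(-90) = (129 + 0*3)*(-90) = (129 + 0)*(-90) = 129*(-90) = -11610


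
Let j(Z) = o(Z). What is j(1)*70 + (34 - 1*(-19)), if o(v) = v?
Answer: 123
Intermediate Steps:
j(Z) = Z
j(1)*70 + (34 - 1*(-19)) = 1*70 + (34 - 1*(-19)) = 70 + (34 + 19) = 70 + 53 = 123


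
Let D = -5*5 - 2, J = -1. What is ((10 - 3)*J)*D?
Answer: 189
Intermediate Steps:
D = -27 (D = -25 - 2 = -27)
((10 - 3)*J)*D = ((10 - 3)*(-1))*(-27) = (7*(-1))*(-27) = -7*(-27) = 189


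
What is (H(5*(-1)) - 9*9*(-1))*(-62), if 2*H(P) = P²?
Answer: -5797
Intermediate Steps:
H(P) = P²/2
(H(5*(-1)) - 9*9*(-1))*(-62) = ((5*(-1))²/2 - 9*9*(-1))*(-62) = ((½)*(-5)² - 81*(-1))*(-62) = ((½)*25 + 81)*(-62) = (25/2 + 81)*(-62) = (187/2)*(-62) = -5797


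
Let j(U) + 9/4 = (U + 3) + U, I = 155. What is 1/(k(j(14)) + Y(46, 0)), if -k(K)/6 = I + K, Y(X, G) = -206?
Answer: -2/2617 ≈ -0.00076423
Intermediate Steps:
j(U) = 3/4 + 2*U (j(U) = -9/4 + ((U + 3) + U) = -9/4 + ((3 + U) + U) = -9/4 + (3 + 2*U) = 3/4 + 2*U)
k(K) = -930 - 6*K (k(K) = -6*(155 + K) = -930 - 6*K)
1/(k(j(14)) + Y(46, 0)) = 1/((-930 - 6*(3/4 + 2*14)) - 206) = 1/((-930 - 6*(3/4 + 28)) - 206) = 1/((-930 - 6*115/4) - 206) = 1/((-930 - 345/2) - 206) = 1/(-2205/2 - 206) = 1/(-2617/2) = -2/2617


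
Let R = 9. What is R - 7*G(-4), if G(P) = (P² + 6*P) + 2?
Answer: 51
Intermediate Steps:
G(P) = 2 + P² + 6*P
R - 7*G(-4) = 9 - 7*(2 + (-4)² + 6*(-4)) = 9 - 7*(2 + 16 - 24) = 9 - 7*(-6) = 9 + 42 = 51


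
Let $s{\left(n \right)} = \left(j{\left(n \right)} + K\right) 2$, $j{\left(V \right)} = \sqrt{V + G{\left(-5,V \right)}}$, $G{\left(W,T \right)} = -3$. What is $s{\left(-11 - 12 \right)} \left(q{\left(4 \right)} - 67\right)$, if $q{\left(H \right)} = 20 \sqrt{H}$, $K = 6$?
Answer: $-324 - 54 i \sqrt{26} \approx -324.0 - 275.35 i$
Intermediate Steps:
$j{\left(V \right)} = \sqrt{-3 + V}$ ($j{\left(V \right)} = \sqrt{V - 3} = \sqrt{-3 + V}$)
$s{\left(n \right)} = 12 + 2 \sqrt{-3 + n}$ ($s{\left(n \right)} = \left(\sqrt{-3 + n} + 6\right) 2 = \left(6 + \sqrt{-3 + n}\right) 2 = 12 + 2 \sqrt{-3 + n}$)
$s{\left(-11 - 12 \right)} \left(q{\left(4 \right)} - 67\right) = \left(12 + 2 \sqrt{-3 - 23}\right) \left(20 \sqrt{4} - 67\right) = \left(12 + 2 \sqrt{-3 - 23}\right) \left(20 \cdot 2 - 67\right) = \left(12 + 2 \sqrt{-3 - 23}\right) \left(40 - 67\right) = \left(12 + 2 \sqrt{-26}\right) \left(-27\right) = \left(12 + 2 i \sqrt{26}\right) \left(-27\right) = -324 - 54 i \sqrt{26}$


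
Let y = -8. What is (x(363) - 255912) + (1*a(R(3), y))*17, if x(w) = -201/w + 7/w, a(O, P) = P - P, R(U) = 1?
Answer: -92896250/363 ≈ -2.5591e+5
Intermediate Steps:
a(O, P) = 0
x(w) = -194/w
(x(363) - 255912) + (1*a(R(3), y))*17 = (-194/363 - 255912) + (1*0)*17 = (-194*1/363 - 255912) + 0*17 = (-194/363 - 255912) + 0 = -92896250/363 + 0 = -92896250/363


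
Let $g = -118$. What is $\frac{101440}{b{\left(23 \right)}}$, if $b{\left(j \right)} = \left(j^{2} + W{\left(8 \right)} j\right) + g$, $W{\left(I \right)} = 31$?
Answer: $\frac{25360}{281} \approx 90.249$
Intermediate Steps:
$b{\left(j \right)} = -118 + j^{2} + 31 j$ ($b{\left(j \right)} = \left(j^{2} + 31 j\right) - 118 = -118 + j^{2} + 31 j$)
$\frac{101440}{b{\left(23 \right)}} = \frac{101440}{-118 + 23^{2} + 31 \cdot 23} = \frac{101440}{-118 + 529 + 713} = \frac{101440}{1124} = 101440 \cdot \frac{1}{1124} = \frac{25360}{281}$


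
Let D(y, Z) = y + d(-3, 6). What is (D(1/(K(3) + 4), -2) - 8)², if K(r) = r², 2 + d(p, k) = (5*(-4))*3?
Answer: 826281/169 ≈ 4889.2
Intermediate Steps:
d(p, k) = -62 (d(p, k) = -2 + (5*(-4))*3 = -2 - 20*3 = -2 - 60 = -62)
D(y, Z) = -62 + y (D(y, Z) = y - 62 = -62 + y)
(D(1/(K(3) + 4), -2) - 8)² = ((-62 + 1/(3² + 4)) - 8)² = ((-62 + 1/(9 + 4)) - 8)² = ((-62 + 1/13) - 8)² = (-805/13 - 8)² = (-909/13)² = 826281/169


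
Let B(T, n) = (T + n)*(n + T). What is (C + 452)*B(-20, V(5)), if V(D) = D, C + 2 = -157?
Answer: 65925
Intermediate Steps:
C = -159 (C = -2 - 157 = -159)
B(T, n) = (T + n)² (B(T, n) = (T + n)*(T + n) = (T + n)²)
(C + 452)*B(-20, V(5)) = (-159 + 452)*(-20 + 5)² = 293*(-15)² = 293*225 = 65925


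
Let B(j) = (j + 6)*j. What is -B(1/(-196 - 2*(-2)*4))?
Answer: 1079/32400 ≈ 0.033302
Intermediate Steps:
B(j) = j*(6 + j) (B(j) = (6 + j)*j = j*(6 + j))
-B(1/(-196 - 2*(-2)*4)) = -(6 + 1/(-196 - 2*(-2)*4))/(-196 - 2*(-2)*4) = -(6 + 1/(-196 + 4*4))/(-196 + 4*4) = -(6 + 1/(-196 + 16))/(-196 + 16) = -(6 + 1/(-180))/(-180) = -(-1)*(6 - 1/180)/180 = -(-1)*1079/(180*180) = -1*(-1079/32400) = 1079/32400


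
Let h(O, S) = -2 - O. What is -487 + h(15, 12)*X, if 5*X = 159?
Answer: -5138/5 ≈ -1027.6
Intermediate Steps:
X = 159/5 (X = (1/5)*159 = 159/5 ≈ 31.800)
-487 + h(15, 12)*X = -487 + (-2 - 1*15)*(159/5) = -487 + (-2 - 15)*(159/5) = -487 - 17*159/5 = -487 - 2703/5 = -5138/5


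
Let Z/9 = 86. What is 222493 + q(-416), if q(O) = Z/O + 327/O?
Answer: 92555987/416 ≈ 2.2249e+5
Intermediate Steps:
Z = 774 (Z = 9*86 = 774)
q(O) = 1101/O (q(O) = 774/O + 327/O = 1101/O)
222493 + q(-416) = 222493 + 1101/(-416) = 222493 + 1101*(-1/416) = 222493 - 1101/416 = 92555987/416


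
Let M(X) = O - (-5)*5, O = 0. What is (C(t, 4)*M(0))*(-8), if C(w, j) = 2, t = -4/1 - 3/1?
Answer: -400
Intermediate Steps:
t = -7 (t = -4*1 - 3*1 = -4 - 3 = -7)
M(X) = 25 (M(X) = 0 - (-5)*5 = 0 - 1*(-25) = 0 + 25 = 25)
(C(t, 4)*M(0))*(-8) = (2*25)*(-8) = 50*(-8) = -400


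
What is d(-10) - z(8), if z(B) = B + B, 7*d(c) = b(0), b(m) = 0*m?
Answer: -16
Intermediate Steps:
b(m) = 0
d(c) = 0 (d(c) = (⅐)*0 = 0)
z(B) = 2*B
d(-10) - z(8) = 0 - 2*8 = 0 - 1*16 = 0 - 16 = -16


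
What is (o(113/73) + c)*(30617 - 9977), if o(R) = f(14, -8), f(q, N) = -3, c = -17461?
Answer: -360456960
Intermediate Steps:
o(R) = -3
(o(113/73) + c)*(30617 - 9977) = (-3 - 17461)*(30617 - 9977) = -17464*20640 = -360456960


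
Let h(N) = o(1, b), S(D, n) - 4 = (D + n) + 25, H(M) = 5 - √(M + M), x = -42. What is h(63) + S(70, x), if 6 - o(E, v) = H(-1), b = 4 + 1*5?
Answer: 58 + I*√2 ≈ 58.0 + 1.4142*I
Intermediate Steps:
H(M) = 5 - √2*√M (H(M) = 5 - √(2*M) = 5 - √2*√M)
b = 9 (b = 4 + 5 = 9)
S(D, n) = 29 + D + n (S(D, n) = 4 + ((D + n) + 25) = 4 + (25 + D + n) = 29 + D + n)
o(E, v) = 1 + I*√2 (o(E, v) = 6 - (5 - √2*√(-1)) = 6 - (5 - √2*I) = 6 - (5 - I*√2) = 6 + (-5 + I*√2) = 1 + I*√2)
h(N) = 1 + I*√2
h(63) + S(70, x) = (1 + I*√2) + (29 + 70 - 42) = (1 + I*√2) + 57 = 58 + I*√2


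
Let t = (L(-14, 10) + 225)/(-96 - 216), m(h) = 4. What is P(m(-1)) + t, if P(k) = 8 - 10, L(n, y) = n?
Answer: -835/312 ≈ -2.6763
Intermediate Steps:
P(k) = -2
t = -211/312 (t = (-14 + 225)/(-96 - 216) = 211/(-312) = 211*(-1/312) = -211/312 ≈ -0.67628)
P(m(-1)) + t = -2 - 211/312 = -835/312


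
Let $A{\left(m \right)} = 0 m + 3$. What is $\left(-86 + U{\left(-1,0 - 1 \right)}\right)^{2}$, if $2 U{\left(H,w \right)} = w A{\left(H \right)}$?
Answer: $\frac{30625}{4} \approx 7656.3$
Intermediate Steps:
$A{\left(m \right)} = 3$ ($A{\left(m \right)} = 0 + 3 = 3$)
$U{\left(H,w \right)} = \frac{3 w}{2}$ ($U{\left(H,w \right)} = \frac{w 3}{2} = \frac{3 w}{2}$)
$\left(-86 + U{\left(-1,0 - 1 \right)}\right)^{2} = \left(-86 + \frac{3 \left(0 - 1\right)}{2}\right)^{2} = \left(-86 + \frac{3}{2} \left(-1\right)\right)^{2} = \left(-86 - \frac{3}{2}\right)^{2} = \left(- \frac{175}{2}\right)^{2} = \frac{30625}{4}$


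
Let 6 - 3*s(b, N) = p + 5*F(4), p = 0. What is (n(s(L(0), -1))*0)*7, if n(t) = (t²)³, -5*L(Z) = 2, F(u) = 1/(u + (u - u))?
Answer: 0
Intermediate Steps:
F(u) = 1/u (F(u) = 1/(u + 0) = 1/u)
L(Z) = -⅖ (L(Z) = -⅕*2 = -⅖)
s(b, N) = 19/12 (s(b, N) = 2 - (0 + 5/4)/3 = 2 - ⅓*5/4 = 2 - 5/12 = 19/12)
n(t) = t⁶
(n(s(L(0), -1))*0)*7 = ((19/12)⁶*0)*7 = ((47045881/2985984)*0)*7 = 0*7 = 0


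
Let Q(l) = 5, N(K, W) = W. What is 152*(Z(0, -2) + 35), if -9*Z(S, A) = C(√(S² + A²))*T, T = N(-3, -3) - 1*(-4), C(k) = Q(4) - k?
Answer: 15808/3 ≈ 5269.3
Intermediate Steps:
C(k) = 5 - k
T = 1 (T = -3 - 1*(-4) = -3 + 4 = 1)
Z(S, A) = -5/9 + √(A² + S²)/9 (Z(S, A) = -(5 - √(S² + A²))/9 = -(5 - √(A² + S²))/9 = -5/9 + √(A² + S²)/9)
152*(Z(0, -2) + 35) = 152*((-5/9 + √((-2)² + 0²)/9) + 35) = 152*((-5/9 + √(4 + 0)/9) + 35) = 152*((-5/9 + √4/9) + 35) = 152*((-5/9 + (⅑)*2) + 35) = 152*((-5/9 + 2/9) + 35) = 152*(-⅓ + 35) = 152*(104/3) = 15808/3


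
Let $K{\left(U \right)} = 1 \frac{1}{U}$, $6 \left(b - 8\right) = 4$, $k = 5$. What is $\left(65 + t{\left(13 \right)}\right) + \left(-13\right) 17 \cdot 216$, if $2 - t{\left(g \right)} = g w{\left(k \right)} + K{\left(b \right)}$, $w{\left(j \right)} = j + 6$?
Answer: $- \frac{1243115}{26} \approx -47812.0$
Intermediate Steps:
$b = \frac{26}{3}$ ($b = 8 + \frac{1}{6} \cdot 4 = 8 + \frac{2}{3} = \frac{26}{3} \approx 8.6667$)
$K{\left(U \right)} = \frac{1}{U}$
$w{\left(j \right)} = 6 + j$
$t{\left(g \right)} = \frac{49}{26} - 11 g$ ($t{\left(g \right)} = 2 - \left(g \left(6 + 5\right) + \frac{1}{\frac{26}{3}}\right) = 2 - \left(g 11 + \frac{3}{26}\right) = 2 - \left(11 g + \frac{3}{26}\right) = 2 - \left(\frac{3}{26} + 11 g\right) = \frac{49}{26} - 11 g$)
$\left(65 + t{\left(13 \right)}\right) + \left(-13\right) 17 \cdot 216 = \left(65 + \left(\frac{49}{26} - 143\right)\right) + \left(-13\right) 17 \cdot 216 = \left(65 + \left(\frac{49}{26} - 143\right)\right) - 47736 = \left(65 - \frac{3669}{26}\right) - 47736 = - \frac{1979}{26} - 47736 = - \frac{1243115}{26}$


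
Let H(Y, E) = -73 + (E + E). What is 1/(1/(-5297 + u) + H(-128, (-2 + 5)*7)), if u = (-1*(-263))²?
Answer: -63872/1980031 ≈ -0.032258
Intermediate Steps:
H(Y, E) = -73 + 2*E
u = 69169 (u = 263² = 69169)
1/(1/(-5297 + u) + H(-128, (-2 + 5)*7)) = 1/(1/(-5297 + 69169) + (-73 + 2*((-2 + 5)*7))) = 1/(1/63872 + (-73 + 2*(3*7))) = 1/(1/63872 + (-73 + 2*21)) = 1/(1/63872 + (-73 + 42)) = 1/(1/63872 - 31) = 1/(-1980031/63872) = -63872/1980031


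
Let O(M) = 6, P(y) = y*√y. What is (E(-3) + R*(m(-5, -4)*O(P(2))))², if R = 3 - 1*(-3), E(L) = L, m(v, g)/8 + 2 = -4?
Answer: 2996361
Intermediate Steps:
m(v, g) = -48 (m(v, g) = -16 + 8*(-4) = -16 - 32 = -48)
P(y) = y^(3/2)
R = 6 (R = 3 + 3 = 6)
(E(-3) + R*(m(-5, -4)*O(P(2))))² = (-3 + 6*(-48*6))² = (-3 + 6*(-288))² = (-3 - 1728)² = (-1731)² = 2996361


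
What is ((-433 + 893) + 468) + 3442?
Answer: 4370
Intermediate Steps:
((-433 + 893) + 468) + 3442 = (460 + 468) + 3442 = 928 + 3442 = 4370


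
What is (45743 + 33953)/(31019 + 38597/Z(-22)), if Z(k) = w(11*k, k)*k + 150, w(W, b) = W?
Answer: 436255904/169836603 ≈ 2.5687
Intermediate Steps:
Z(k) = 150 + 11*k² (Z(k) = (11*k)*k + 150 = 11*k² + 150 = 150 + 11*k²)
(45743 + 33953)/(31019 + 38597/Z(-22)) = (45743 + 33953)/(31019 + 38597/(150 + 11*(-22)²)) = 79696/(31019 + 38597/(150 + 11*484)) = 79696/(31019 + 38597/(150 + 5324)) = 79696/(31019 + 38597/5474) = 79696/(169836603/5474) = 79696*(5474/169836603) = 436255904/169836603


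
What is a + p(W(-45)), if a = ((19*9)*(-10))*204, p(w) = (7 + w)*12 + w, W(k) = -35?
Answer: -349211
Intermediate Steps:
p(w) = 84 + 13*w (p(w) = (84 + 12*w) + w = 84 + 13*w)
a = -348840 (a = (171*(-10))*204 = -1710*204 = -348840)
a + p(W(-45)) = -348840 + (84 + 13*(-35)) = -348840 + (84 - 455) = -348840 - 371 = -349211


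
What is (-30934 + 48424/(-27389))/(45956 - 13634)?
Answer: -141216625/147544543 ≈ -0.95711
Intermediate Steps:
(-30934 + 48424/(-27389))/(45956 - 13634) = (-30934 + 48424*(-1/27389))/32322 = (-30934 - 48424/27389)*(1/32322) = -847299750/27389*1/32322 = -141216625/147544543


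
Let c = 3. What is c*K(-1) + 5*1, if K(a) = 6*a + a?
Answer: -16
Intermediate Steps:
K(a) = 7*a
c*K(-1) + 5*1 = 3*(7*(-1)) + 5*1 = 3*(-7) + 5 = -21 + 5 = -16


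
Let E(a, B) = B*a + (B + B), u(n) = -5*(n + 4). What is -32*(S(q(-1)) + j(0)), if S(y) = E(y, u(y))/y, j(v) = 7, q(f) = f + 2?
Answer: 2176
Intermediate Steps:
u(n) = -20 - 5*n (u(n) = -5*(4 + n) = -20 - 5*n)
q(f) = 2 + f
E(a, B) = 2*B + B*a (E(a, B) = B*a + 2*B = 2*B + B*a)
S(y) = (-20 - 5*y)*(2 + y)/y (S(y) = ((-20 - 5*y)*(2 + y))/y = (-20 - 5*y)*(2 + y)/y)
-32*(S(q(-1)) + j(0)) = -32*((-30 - 40/(2 - 1) - 5*(2 - 1)) + 7) = -32*((-30 - 40/1 - 5*1) + 7) = -32*((-30 - 40*1 - 5) + 7) = -32*((-30 - 40 - 5) + 7) = -32*(-75 + 7) = -32*(-68) = 2176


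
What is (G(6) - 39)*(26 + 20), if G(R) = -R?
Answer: -2070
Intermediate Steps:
(G(6) - 39)*(26 + 20) = (-1*6 - 39)*(26 + 20) = (-6 - 39)*46 = -45*46 = -2070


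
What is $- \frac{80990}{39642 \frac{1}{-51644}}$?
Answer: $\frac{2091323780}{19821} \approx 1.0551 \cdot 10^{5}$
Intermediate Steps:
$- \frac{80990}{39642 \frac{1}{-51644}} = - \frac{80990}{39642 \left(- \frac{1}{51644}\right)} = - \frac{80990}{- \frac{19821}{25822}} = \left(-80990\right) \left(- \frac{25822}{19821}\right) = \frac{2091323780}{19821}$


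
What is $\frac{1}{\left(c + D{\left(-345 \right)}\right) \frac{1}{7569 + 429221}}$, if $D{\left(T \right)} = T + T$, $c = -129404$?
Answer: $- \frac{218395}{65047} \approx -3.3575$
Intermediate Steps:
$D{\left(T \right)} = 2 T$
$\frac{1}{\left(c + D{\left(-345 \right)}\right) \frac{1}{7569 + 429221}} = \frac{1}{\left(-129404 + 2 \left(-345\right)\right) \frac{1}{7569 + 429221}} = \frac{1}{\left(-129404 - 690\right) \frac{1}{436790}} = \frac{1}{\left(-130094\right) \frac{1}{436790}} = \frac{1}{- \frac{65047}{218395}} = - \frac{218395}{65047}$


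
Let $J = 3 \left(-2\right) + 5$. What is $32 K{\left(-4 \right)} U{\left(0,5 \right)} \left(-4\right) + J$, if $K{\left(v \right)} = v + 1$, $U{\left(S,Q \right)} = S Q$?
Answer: $-1$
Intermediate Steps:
$U{\left(S,Q \right)} = Q S$
$K{\left(v \right)} = 1 + v$
$J = -1$ ($J = -6 + 5 = -1$)
$32 K{\left(-4 \right)} U{\left(0,5 \right)} \left(-4\right) + J = 32 \left(1 - 4\right) 5 \cdot 0 \left(-4\right) - 1 = 32 \left(-3\right) 0 \left(-4\right) - 1 = 32 \cdot 0 \left(-4\right) - 1 = 32 \cdot 0 - 1 = 0 - 1 = -1$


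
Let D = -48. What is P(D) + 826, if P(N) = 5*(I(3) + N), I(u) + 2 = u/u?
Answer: 581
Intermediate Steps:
I(u) = -1 (I(u) = -2 + u/u = -2 + 1 = -1)
P(N) = -5 + 5*N (P(N) = 5*(-1 + N) = -5 + 5*N)
P(D) + 826 = (-5 + 5*(-48)) + 826 = (-5 - 240) + 826 = -245 + 826 = 581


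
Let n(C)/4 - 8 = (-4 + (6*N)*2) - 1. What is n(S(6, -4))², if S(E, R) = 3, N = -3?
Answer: 17424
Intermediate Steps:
n(C) = -132 (n(C) = 32 + 4*((-4 + (6*(-3))*2) - 1) = 32 + 4*((-4 - 18*2) - 1) = 32 + 4*((-4 - 36) - 1) = 32 + 4*(-40 - 1) = 32 + 4*(-41) = 32 - 164 = -132)
n(S(6, -4))² = (-132)² = 17424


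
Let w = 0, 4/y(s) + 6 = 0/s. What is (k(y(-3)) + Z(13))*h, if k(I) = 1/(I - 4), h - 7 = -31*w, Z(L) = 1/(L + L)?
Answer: -16/13 ≈ -1.2308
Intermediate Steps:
y(s) = -⅔ (y(s) = 4/(-6 + 0/s) = 4/(-6 + 0) = 4/(-6) = 4*(-⅙) = -⅔)
Z(L) = 1/(2*L)
h = 7 (h = 7 - 31*0 = 7 + 0 = 7)
k(I) = 1/(-4 + I)
(k(y(-3)) + Z(13))*h = (1/(-4 - ⅔) + (½)/13)*7 = (1/(-14/3) + (½)*(1/13))*7 = (-3/14 + 1/26)*7 = -16/91*7 = -16/13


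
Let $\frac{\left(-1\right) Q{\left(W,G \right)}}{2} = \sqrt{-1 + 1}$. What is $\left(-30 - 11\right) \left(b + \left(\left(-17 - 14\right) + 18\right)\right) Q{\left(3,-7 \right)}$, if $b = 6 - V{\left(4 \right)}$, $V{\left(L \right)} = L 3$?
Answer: $0$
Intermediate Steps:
$V{\left(L \right)} = 3 L$
$Q{\left(W,G \right)} = 0$ ($Q{\left(W,G \right)} = - 2 \sqrt{-1 + 1} = - 2 \sqrt{0} = \left(-2\right) 0 = 0$)
$b = -6$ ($b = 6 - 3 \cdot 4 = 6 - 12 = -6$)
$\left(-30 - 11\right) \left(b + \left(\left(-17 - 14\right) + 18\right)\right) Q{\left(3,-7 \right)} = \left(-30 - 11\right) \left(-6 + \left(\left(-17 - 14\right) + 18\right)\right) 0 = - 41 \left(-6 + \left(-31 + 18\right)\right) 0 = - 41 \left(-6 - 13\right) 0 = \left(-41\right) \left(-19\right) 0 = 779 \cdot 0 = 0$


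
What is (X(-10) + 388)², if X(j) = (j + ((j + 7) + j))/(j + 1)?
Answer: 12355225/81 ≈ 1.5253e+5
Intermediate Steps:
X(j) = (7 + 3*j)/(1 + j) (X(j) = (j + ((7 + j) + j))/(1 + j) = (j + (7 + 2*j))/(1 + j) = (7 + 3*j)/(1 + j))
(X(-10) + 388)² = ((7 + 3*(-10))/(1 - 10) + 388)² = ((7 - 30)/(-9) + 388)² = (-⅑*(-23) + 388)² = (23/9 + 388)² = (3515/9)² = 12355225/81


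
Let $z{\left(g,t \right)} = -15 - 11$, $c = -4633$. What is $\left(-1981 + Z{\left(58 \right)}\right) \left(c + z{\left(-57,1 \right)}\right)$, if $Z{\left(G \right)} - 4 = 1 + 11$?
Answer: $9154935$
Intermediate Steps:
$z{\left(g,t \right)} = -26$
$Z{\left(G \right)} = 16$ ($Z{\left(G \right)} = 4 + \left(1 + 11\right) = 4 + 12 = 16$)
$\left(-1981 + Z{\left(58 \right)}\right) \left(c + z{\left(-57,1 \right)}\right) = \left(-1981 + 16\right) \left(-4633 - 26\right) = \left(-1965\right) \left(-4659\right) = 9154935$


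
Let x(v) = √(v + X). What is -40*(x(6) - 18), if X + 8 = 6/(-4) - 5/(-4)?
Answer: 720 - 60*I ≈ 720.0 - 60.0*I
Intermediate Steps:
X = -33/4 (X = -8 + (6/(-4) - 5/(-4)) = -8 + (6*(-¼) - 5*(-¼)) = -8 + (-3/2 + 5/4) = -8 - ¼ = -33/4 ≈ -8.2500)
x(v) = √(-33/4 + v) (x(v) = √(v - 33/4) = √(-33/4 + v))
-40*(x(6) - 18) = -40*(√(-33 + 4*6)/2 - 18) = -40*(√(-33 + 24)/2 - 18) = -40*(√(-9)/2 - 18) = -40*((3*I)/2 - 18) = -40*(3*I/2 - 18) = -40*(-18 + 3*I/2) = 720 - 60*I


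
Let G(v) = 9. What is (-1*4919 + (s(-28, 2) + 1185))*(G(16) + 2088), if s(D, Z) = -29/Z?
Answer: -15721209/2 ≈ -7.8606e+6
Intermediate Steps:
(-1*4919 + (s(-28, 2) + 1185))*(G(16) + 2088) = (-1*4919 + (-29/2 + 1185))*(9 + 2088) = (-4919 + (-29*½ + 1185))*2097 = (-4919 + (-29/2 + 1185))*2097 = (-4919 + 2341/2)*2097 = -7497/2*2097 = -15721209/2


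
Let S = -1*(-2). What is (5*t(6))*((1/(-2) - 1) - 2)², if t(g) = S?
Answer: 245/2 ≈ 122.50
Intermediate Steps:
S = 2
t(g) = 2
(5*t(6))*((1/(-2) - 1) - 2)² = (5*2)*((1/(-2) - 1) - 2)² = 10*((-½ - 1) - 2)² = 10*(-3/2 - 2)² = 10*(-7/2)² = 10*(49/4) = 245/2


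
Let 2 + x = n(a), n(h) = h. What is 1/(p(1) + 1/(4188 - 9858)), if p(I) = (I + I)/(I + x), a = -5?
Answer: -5670/1891 ≈ -2.9984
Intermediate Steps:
x = -7 (x = -2 - 5 = -7)
p(I) = 2*I/(-7 + I) (p(I) = (I + I)/(I - 7) = (2*I)/(-7 + I) = 2*I/(-7 + I))
1/(p(1) + 1/(4188 - 9858)) = 1/(2*1/(-7 + 1) + 1/(4188 - 9858)) = 1/(2*1/(-6) + 1/(-5670)) = 1/(2*1*(-⅙) - 1/5670) = 1/(-⅓ - 1/5670) = 1/(-1891/5670) = -5670/1891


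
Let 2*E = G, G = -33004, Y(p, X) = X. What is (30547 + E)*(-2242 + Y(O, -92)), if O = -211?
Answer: -32781030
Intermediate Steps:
E = -16502 (E = (½)*(-33004) = -16502)
(30547 + E)*(-2242 + Y(O, -92)) = (30547 - 16502)*(-2242 - 92) = 14045*(-2334) = -32781030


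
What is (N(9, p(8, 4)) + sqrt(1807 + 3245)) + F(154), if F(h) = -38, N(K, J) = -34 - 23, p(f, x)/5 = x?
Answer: -95 + 2*sqrt(1263) ≈ -23.923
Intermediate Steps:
p(f, x) = 5*x
N(K, J) = -57
(N(9, p(8, 4)) + sqrt(1807 + 3245)) + F(154) = (-57 + sqrt(1807 + 3245)) - 38 = (-57 + sqrt(5052)) - 38 = (-57 + 2*sqrt(1263)) - 38 = -95 + 2*sqrt(1263)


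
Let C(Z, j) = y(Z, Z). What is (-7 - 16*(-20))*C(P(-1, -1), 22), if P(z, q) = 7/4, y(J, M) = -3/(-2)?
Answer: 939/2 ≈ 469.50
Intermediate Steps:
y(J, M) = 3/2 (y(J, M) = -3*(-1)/2 = -1*(-3/2) = 3/2)
P(z, q) = 7/4 (P(z, q) = 7*(1/4) = 7/4)
C(Z, j) = 3/2
(-7 - 16*(-20))*C(P(-1, -1), 22) = (-7 - 16*(-20))*(3/2) = (-7 + 320)*(3/2) = 313*(3/2) = 939/2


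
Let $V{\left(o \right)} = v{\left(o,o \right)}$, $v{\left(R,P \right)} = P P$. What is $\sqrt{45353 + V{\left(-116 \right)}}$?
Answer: $\sqrt{58809} \approx 242.51$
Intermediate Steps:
$v{\left(R,P \right)} = P^{2}$
$V{\left(o \right)} = o^{2}$
$\sqrt{45353 + V{\left(-116 \right)}} = \sqrt{45353 + \left(-116\right)^{2}} = \sqrt{45353 + 13456} = \sqrt{58809}$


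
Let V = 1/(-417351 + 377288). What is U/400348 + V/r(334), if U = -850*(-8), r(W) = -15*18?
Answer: 18389017087/1082642079870 ≈ 0.016985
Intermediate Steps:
V = -1/40063 (V = 1/(-40063) = -1/40063 ≈ -2.4961e-5)
r(W) = -270
U = 6800
U/400348 + V/r(334) = 6800/400348 - 1/40063/(-270) = 6800*(1/400348) - 1/40063*(-1/270) = 1700/100087 + 1/10817010 = 18389017087/1082642079870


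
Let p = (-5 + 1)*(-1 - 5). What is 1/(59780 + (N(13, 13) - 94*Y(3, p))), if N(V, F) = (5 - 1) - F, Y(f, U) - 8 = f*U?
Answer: 1/52251 ≈ 1.9138e-5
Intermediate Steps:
p = 24 (p = -4*(-6) = 24)
Y(f, U) = 8 + U*f (Y(f, U) = 8 + f*U = 8 + U*f)
N(V, F) = 4 - F
1/(59780 + (N(13, 13) - 94*Y(3, p))) = 1/(59780 + ((4 - 1*13) - 94*(8 + 24*3))) = 1/(59780 + ((4 - 13) - 94*(8 + 72))) = 1/(59780 + (-9 - 94*80)) = 1/(59780 + (-9 - 7520)) = 1/(59780 - 7529) = 1/52251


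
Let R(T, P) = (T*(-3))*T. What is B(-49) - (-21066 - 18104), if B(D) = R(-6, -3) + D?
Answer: 39013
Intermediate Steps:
R(T, P) = -3*T**2 (R(T, P) = (-3*T)*T = -3*T**2)
B(D) = -108 + D (B(D) = -3*(-6)**2 + D = -3*36 + D = -108 + D)
B(-49) - (-21066 - 18104) = (-108 - 49) - (-21066 - 18104) = -157 - 1*(-39170) = -157 + 39170 = 39013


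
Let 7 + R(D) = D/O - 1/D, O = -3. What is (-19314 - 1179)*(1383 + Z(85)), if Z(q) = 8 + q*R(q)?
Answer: 33062040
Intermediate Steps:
R(D) = -7 - 1/D - D/3 (R(D) = -7 + (D/(-3) - 1/D) = -7 + (D*(-⅓) - 1/D) = -7 + (-D/3 - 1/D) = -7 + (-1/D - D/3) = -7 - 1/D - D/3)
Z(q) = 8 + q*(-7 - 1/q - q/3)
(-19314 - 1179)*(1383 + Z(85)) = (-19314 - 1179)*(1383 + (7 - ⅓*85*(21 + 85))) = -20493*(1383 + (7 - ⅓*85*106)) = -20493*(1383 + (7 - 9010/3)) = -20493*(1383 - 8989/3) = -20493*(-4840/3) = 33062040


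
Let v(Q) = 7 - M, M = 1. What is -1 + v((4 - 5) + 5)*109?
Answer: 653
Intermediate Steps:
v(Q) = 6 (v(Q) = 7 - 1*1 = 7 - 1 = 6)
-1 + v((4 - 5) + 5)*109 = -1 + 6*109 = -1 + 654 = 653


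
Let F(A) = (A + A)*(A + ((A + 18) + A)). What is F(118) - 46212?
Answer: 41580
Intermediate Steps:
F(A) = 2*A*(18 + 3*A) (F(A) = (2*A)*(A + ((18 + A) + A)) = (2*A)*(A + (18 + 2*A)) = (2*A)*(18 + 3*A) = 2*A*(18 + 3*A))
F(118) - 46212 = 6*118*(6 + 118) - 46212 = 6*118*124 - 46212 = 87792 - 46212 = 41580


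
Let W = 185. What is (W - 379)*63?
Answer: -12222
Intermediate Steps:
(W - 379)*63 = (185 - 379)*63 = -194*63 = -12222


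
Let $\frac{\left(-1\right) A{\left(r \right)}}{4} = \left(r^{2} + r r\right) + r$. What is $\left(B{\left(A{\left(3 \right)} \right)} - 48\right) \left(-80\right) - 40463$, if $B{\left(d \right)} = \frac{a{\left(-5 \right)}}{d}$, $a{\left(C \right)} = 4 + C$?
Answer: $- \frac{769103}{21} \approx -36624.0$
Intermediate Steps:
$A{\left(r \right)} = - 8 r^{2} - 4 r$ ($A{\left(r \right)} = - 4 \left(\left(r^{2} + r r\right) + r\right) = - 4 \left(\left(r^{2} + r^{2}\right) + r\right) = - 4 \left(2 r^{2} + r\right) = - 4 \left(r + 2 r^{2}\right) = - 8 r^{2} - 4 r$)
$B{\left(d \right)} = - \frac{1}{d}$ ($B{\left(d \right)} = \frac{4 - 5}{d} = - \frac{1}{d}$)
$\left(B{\left(A{\left(3 \right)} \right)} - 48\right) \left(-80\right) - 40463 = \left(- \frac{1}{\left(-4\right) 3 \left(1 + 2 \cdot 3\right)} - 48\right) \left(-80\right) - 40463 = \left(- \frac{1}{\left(-4\right) 3 \left(1 + 6\right)} - 48\right) \left(-80\right) - 40463 = \left(- \frac{1}{\left(-4\right) 3 \cdot 7} - 48\right) \left(-80\right) - 40463 = \left(- \frac{1}{-84} - 48\right) \left(-80\right) - 40463 = \left(\left(-1\right) \left(- \frac{1}{84}\right) - 48\right) \left(-80\right) - 40463 = \left(\frac{1}{84} - 48\right) \left(-80\right) - 40463 = \left(- \frac{4031}{84}\right) \left(-80\right) - 40463 = \frac{80620}{21} - 40463 = - \frac{769103}{21}$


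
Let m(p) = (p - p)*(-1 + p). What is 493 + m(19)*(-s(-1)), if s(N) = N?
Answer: 493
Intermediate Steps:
m(p) = 0 (m(p) = 0*(-1 + p) = 0)
493 + m(19)*(-s(-1)) = 493 + 0*(-1*(-1)) = 493 + 0*1 = 493 + 0 = 493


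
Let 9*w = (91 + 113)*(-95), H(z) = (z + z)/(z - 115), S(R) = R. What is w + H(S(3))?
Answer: -361769/168 ≈ -2153.4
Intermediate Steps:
H(z) = 2*z/(-115 + z) (H(z) = (2*z)/(-115 + z) = 2*z/(-115 + z))
w = -6460/3 (w = ((91 + 113)*(-95))/9 = (204*(-95))/9 = (⅑)*(-19380) = -6460/3 ≈ -2153.3)
w + H(S(3)) = -6460/3 + 2*3/(-115 + 3) = -6460/3 + 2*3/(-112) = -6460/3 + 2*3*(-1/112) = -6460/3 - 3/56 = -361769/168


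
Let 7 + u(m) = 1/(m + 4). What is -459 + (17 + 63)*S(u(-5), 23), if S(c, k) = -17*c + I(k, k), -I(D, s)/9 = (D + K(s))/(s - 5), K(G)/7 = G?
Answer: 3061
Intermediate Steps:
K(G) = 7*G
u(m) = -7 + 1/(4 + m) (u(m) = -7 + 1/(m + 4) = -7 + 1/(4 + m))
I(D, s) = -9*(D + 7*s)/(-5 + s) (I(D, s) = -9*(D + 7*s)/(s - 5) = -9*(D + 7*s)/(-5 + s))
S(c, k) = -17*c - 72*k/(-5 + k) (S(c, k) = -17*c + 9*(-k - 7*k)/(-5 + k) = -17*c + 9*(-8*k)/(-5 + k) = -17*c - 72*k/(-5 + k))
-459 + (17 + 63)*S(u(-5), 23) = -459 + (17 + 63)*((-72*23 - 17*(-27 - 7*(-5))/(4 - 5)*(-5 + 23))/(-5 + 23)) = -459 + 80*((-1656 - 17*(-27 + 35)/(-1)*18)/18) = -459 + 80*((-1656 - 17*(-1*8)*18)/18) = -459 + 80*((-1656 - 17*(-8)*18)/18) = -459 + 80*((-1656 + 2448)/18) = -459 + 80*((1/18)*792) = -459 + 80*44 = -459 + 3520 = 3061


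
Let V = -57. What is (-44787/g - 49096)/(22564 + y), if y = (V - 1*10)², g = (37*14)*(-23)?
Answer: -584884957/322309442 ≈ -1.8147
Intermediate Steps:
g = -11914 (g = 518*(-23) = -11914)
y = 4489 (y = (-57 - 1*10)² = (-57 - 10)² = (-67)² = 4489)
(-44787/g - 49096)/(22564 + y) = (-44787/(-11914) - 49096)/(22564 + 4489) = (-44787*(-1/11914) - 49096)/27053 = (44787/11914 - 49096)*(1/27053) = -584884957/11914*1/27053 = -584884957/322309442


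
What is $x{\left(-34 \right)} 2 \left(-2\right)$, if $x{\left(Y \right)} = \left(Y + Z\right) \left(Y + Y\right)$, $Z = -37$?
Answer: $-19312$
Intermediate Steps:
$x{\left(Y \right)} = 2 Y \left(-37 + Y\right)$ ($x{\left(Y \right)} = \left(Y - 37\right) \left(Y + Y\right) = \left(-37 + Y\right) 2 Y = 2 Y \left(-37 + Y\right)$)
$x{\left(-34 \right)} 2 \left(-2\right) = 2 \left(-34\right) \left(-37 - 34\right) 2 \left(-2\right) = 2 \left(-34\right) \left(-71\right) \left(-4\right) = 4828 \left(-4\right) = -19312$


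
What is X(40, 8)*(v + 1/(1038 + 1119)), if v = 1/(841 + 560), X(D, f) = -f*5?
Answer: -47440/1007319 ≈ -0.047095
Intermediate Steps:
X(D, f) = -5*f
v = 1/1401 ≈ 0.00071378
X(40, 8)*(v + 1/(1038 + 1119)) = (-5*8)*(1/1401 + 1/(1038 + 1119)) = -40*(1/1401 + 1/2157) = -40*1186/1007319 = -47440/1007319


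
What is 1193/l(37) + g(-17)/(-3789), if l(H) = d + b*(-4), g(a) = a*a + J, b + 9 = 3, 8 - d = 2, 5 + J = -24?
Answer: 1504159/37890 ≈ 39.698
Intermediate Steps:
J = -29 (J = -5 - 24 = -29)
d = 6 (d = 8 - 1*2 = 8 - 2 = 6)
b = -6 (b = -9 + 3 = -6)
g(a) = -29 + a² (g(a) = a*a - 29 = a² - 29 = -29 + a²)
l(H) = 30 (l(H) = 6 - 6*(-4) = 6 + 24 = 30)
1193/l(37) + g(-17)/(-3789) = 1193/30 + (-29 + (-17)²)/(-3789) = 1193*(1/30) + (-29 + 289)*(-1/3789) = 1193/30 + 260*(-1/3789) = 1193/30 - 260/3789 = 1504159/37890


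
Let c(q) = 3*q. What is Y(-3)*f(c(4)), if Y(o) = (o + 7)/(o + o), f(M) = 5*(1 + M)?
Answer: -130/3 ≈ -43.333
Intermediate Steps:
f(M) = 5 + 5*M
Y(o) = (7 + o)/(2*o) (Y(o) = (7 + o)/((2*o)) = (7 + o)*(1/(2*o)) = (7 + o)/(2*o))
Y(-3)*f(c(4)) = ((½)*(7 - 3)/(-3))*(5 + 5*(3*4)) = ((½)*(-⅓)*4)*(5 + 5*12) = -2*(5 + 60)/3 = -⅔*65 = -130/3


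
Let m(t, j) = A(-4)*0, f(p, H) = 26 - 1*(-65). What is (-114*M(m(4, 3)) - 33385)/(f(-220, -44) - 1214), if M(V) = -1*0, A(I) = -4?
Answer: 33385/1123 ≈ 29.728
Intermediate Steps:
f(p, H) = 91 (f(p, H) = 26 + 65 = 91)
m(t, j) = 0 (m(t, j) = -4*0 = 0)
M(V) = 0
(-114*M(m(4, 3)) - 33385)/(f(-220, -44) - 1214) = (-114*0 - 33385)/(91 - 1214) = (0 - 33385)/(-1123) = -33385*(-1/1123) = 33385/1123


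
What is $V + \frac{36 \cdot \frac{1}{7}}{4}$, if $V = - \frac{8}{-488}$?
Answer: $\frac{556}{427} \approx 1.3021$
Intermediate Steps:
$V = \frac{1}{61}$ ($V = \left(-8\right) \left(- \frac{1}{488}\right) = \frac{1}{61} \approx 0.016393$)
$V + \frac{36 \cdot \frac{1}{7}}{4} = \frac{1}{61} + \frac{36 \cdot \frac{1}{7}}{4} = \frac{1}{61} + 36 \cdot \frac{1}{7} \cdot \frac{1}{4} = \frac{1}{61} + \frac{36}{7} \cdot \frac{1}{4} = \frac{1}{61} + \frac{9}{7} = \frac{556}{427}$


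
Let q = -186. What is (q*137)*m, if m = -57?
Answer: 1452474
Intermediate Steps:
(q*137)*m = -186*137*(-57) = -25482*(-57) = 1452474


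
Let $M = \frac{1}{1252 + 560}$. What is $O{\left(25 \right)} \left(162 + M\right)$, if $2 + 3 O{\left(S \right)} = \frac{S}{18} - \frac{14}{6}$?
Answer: $- \frac{15557885}{97848} \approx -159.0$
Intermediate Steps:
$O{\left(S \right)} = - \frac{13}{9} + \frac{S}{54}$ ($O{\left(S \right)} = - \frac{2}{3} + \frac{\frac{S}{18} - \frac{14}{6}}{3} = - \frac{2}{3} + \frac{S \frac{1}{18} - \frac{7}{3}}{3} = - \frac{2}{3} + \frac{\frac{S}{18} - \frac{7}{3}}{3} = - \frac{2}{3} + \frac{- \frac{7}{3} + \frac{S}{18}}{3} = - \frac{2}{3} + \left(- \frac{7}{9} + \frac{S}{54}\right) = - \frac{13}{9} + \frac{S}{54}$)
$M = \frac{1}{1812} \approx 0.00055188$
$O{\left(25 \right)} \left(162 + M\right) = \left(- \frac{13}{9} + \frac{1}{54} \cdot 25\right) \left(162 + \frac{1}{1812}\right) = \left(- \frac{13}{9} + \frac{25}{54}\right) \frac{293545}{1812} = \left(- \frac{53}{54}\right) \frac{293545}{1812} = - \frac{15557885}{97848}$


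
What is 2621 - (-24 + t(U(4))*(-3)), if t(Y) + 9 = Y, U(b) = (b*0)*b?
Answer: 2618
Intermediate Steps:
U(b) = 0 (U(b) = 0*b = 0)
t(Y) = -9 + Y
2621 - (-24 + t(U(4))*(-3)) = 2621 - (-24 + (-9 + 0)*(-3)) = 2621 - (-24 - 9*(-3)) = 2621 - (-24 + 27) = 2621 - 1*3 = 2621 - 3 = 2618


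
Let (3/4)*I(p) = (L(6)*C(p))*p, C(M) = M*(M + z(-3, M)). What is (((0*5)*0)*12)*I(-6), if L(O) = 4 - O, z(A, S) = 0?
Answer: 0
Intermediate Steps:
C(M) = M² (C(M) = M*(M + 0) = M*M = M²)
I(p) = -8*p³/3 (I(p) = 4*(((4 - 1*6)*p²)*p)/3 = 4*(((4 - 6)*p²)*p)/3 = 4*((-2*p²)*p)/3 = 4*(-2*p³)/3 = -8*p³/3)
(((0*5)*0)*12)*I(-6) = (((0*5)*0)*12)*(-8/3*(-6)³) = ((0*0)*12)*(-8/3*(-216)) = (0*12)*576 = 0*576 = 0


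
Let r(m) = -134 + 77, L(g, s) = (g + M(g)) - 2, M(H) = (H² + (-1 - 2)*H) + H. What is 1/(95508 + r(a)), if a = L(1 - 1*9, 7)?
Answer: 1/95451 ≈ 1.0477e-5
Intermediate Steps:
M(H) = H² - 2*H (M(H) = (H² - 3*H) + H = H² - 2*H)
L(g, s) = -2 + g + g*(-2 + g) (L(g, s) = (g + g*(-2 + g)) - 2 = -2 + g + g*(-2 + g))
a = 70 (a = -2 + (1 - 1*9)² - (1 - 1*9) = -2 + (1 - 9)² - (1 - 9) = -2 + (-8)² - 1*(-8) = -2 + 64 + 8 = 70)
r(m) = -57
1/(95508 + r(a)) = 1/(95508 - 57) = 1/95451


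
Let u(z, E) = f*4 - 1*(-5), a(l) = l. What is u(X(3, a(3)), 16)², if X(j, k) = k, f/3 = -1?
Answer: 49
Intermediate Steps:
f = -3 (f = 3*(-1) = -3)
u(z, E) = -7 (u(z, E) = -3*4 - 1*(-5) = -12 + 5 = -7)
u(X(3, a(3)), 16)² = (-7)² = 49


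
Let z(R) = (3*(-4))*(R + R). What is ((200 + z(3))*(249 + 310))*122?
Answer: 8729344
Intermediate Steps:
z(R) = -24*R
((200 + z(3))*(249 + 310))*122 = ((200 - 24*3)*(249 + 310))*122 = ((200 - 72)*559)*122 = (128*559)*122 = 71552*122 = 8729344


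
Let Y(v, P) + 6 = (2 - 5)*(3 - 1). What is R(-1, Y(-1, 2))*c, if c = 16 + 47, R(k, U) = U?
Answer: -756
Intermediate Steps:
Y(v, P) = -12 (Y(v, P) = -6 + (2 - 5)*(3 - 1) = -6 - 3*2 = -6 - 6 = -12)
c = 63
R(-1, Y(-1, 2))*c = -12*63 = -756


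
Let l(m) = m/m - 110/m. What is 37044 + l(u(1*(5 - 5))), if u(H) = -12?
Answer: 222325/6 ≈ 37054.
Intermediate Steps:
l(m) = 1 - 110/m
37044 + l(u(1*(5 - 5))) = 37044 + (-110 - 12)/(-12) = 37044 - 1/12*(-122) = 37044 + 61/6 = 222325/6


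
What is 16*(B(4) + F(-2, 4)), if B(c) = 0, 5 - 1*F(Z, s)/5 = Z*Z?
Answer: 80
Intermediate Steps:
F(Z, s) = 25 - 5*Z² (F(Z, s) = 25 - 5*Z*Z = 25 - 5*Z²)
16*(B(4) + F(-2, 4)) = 16*(0 + (25 - 5*(-2)²)) = 16*(0 + (25 - 5*4)) = 16*(0 + (25 - 20)) = 16*(0 + 5) = 16*5 = 80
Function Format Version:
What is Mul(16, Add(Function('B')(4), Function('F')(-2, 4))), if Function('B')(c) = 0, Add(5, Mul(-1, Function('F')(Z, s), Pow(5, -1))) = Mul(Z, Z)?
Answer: 80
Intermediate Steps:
Function('F')(Z, s) = Add(25, Mul(-5, Pow(Z, 2))) (Function('F')(Z, s) = Add(25, Mul(-5, Mul(Z, Z))) = Add(25, Mul(-5, Pow(Z, 2))))
Mul(16, Add(Function('B')(4), Function('F')(-2, 4))) = Mul(16, Add(0, Add(25, Mul(-5, Pow(-2, 2))))) = Mul(16, Add(0, Add(25, Mul(-5, 4)))) = Mul(16, Add(0, Add(25, -20))) = Mul(16, Add(0, 5)) = Mul(16, 5) = 80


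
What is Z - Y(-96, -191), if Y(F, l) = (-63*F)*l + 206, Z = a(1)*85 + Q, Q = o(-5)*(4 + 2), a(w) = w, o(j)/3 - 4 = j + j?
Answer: 1154939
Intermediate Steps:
o(j) = 12 + 6*j (o(j) = 12 + 3*(j + j) = 12 + 3*(2*j) = 12 + 6*j)
Q = -108 (Q = (12 + 6*(-5))*(4 + 2) = (12 - 30)*6 = -18*6 = -108)
Z = -23 (Z = 1*85 - 108 = 85 - 108 = -23)
Y(F, l) = 206 - 63*F*l (Y(F, l) = -63*F*l + 206 = 206 - 63*F*l)
Z - Y(-96, -191) = -23 - (206 - 63*(-96)*(-191)) = -23 - (206 - 1155168) = -23 - 1*(-1154962) = -23 + 1154962 = 1154939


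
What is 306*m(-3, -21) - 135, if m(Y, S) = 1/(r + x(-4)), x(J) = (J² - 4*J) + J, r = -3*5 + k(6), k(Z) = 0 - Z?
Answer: -639/7 ≈ -91.286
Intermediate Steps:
k(Z) = -Z
r = -21 (r = -3*5 - 1*6 = -15 - 6 = -21)
x(J) = J² - 3*J
m(Y, S) = ⅐ (m(Y, S) = 1/(-21 - 4*(-3 - 4)) = 1/(-21 - 4*(-7)) = 1/(-21 + 28) = 1/7 = ⅐)
306*m(-3, -21) - 135 = 306*(⅐) - 135 = 306/7 - 135 = -639/7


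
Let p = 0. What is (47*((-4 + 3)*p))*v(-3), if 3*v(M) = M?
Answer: 0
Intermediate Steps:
v(M) = M/3
(47*((-4 + 3)*p))*v(-3) = (47*((-4 + 3)*0))*((⅓)*(-3)) = (47*(-1*0))*(-1) = (47*0)*(-1) = 0*(-1) = 0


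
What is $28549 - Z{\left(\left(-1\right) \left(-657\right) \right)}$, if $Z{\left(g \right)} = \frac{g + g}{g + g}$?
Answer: $28548$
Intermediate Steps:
$Z{\left(g \right)} = 1$ ($Z{\left(g \right)} = \frac{2 g}{2 g} = 2 g \frac{1}{2 g} = 1$)
$28549 - Z{\left(\left(-1\right) \left(-657\right) \right)} = 28549 - 1 = 28548$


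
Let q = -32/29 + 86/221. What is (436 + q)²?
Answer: 7782682744516/41075281 ≈ 1.8947e+5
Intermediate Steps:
q = -4578/6409 (q = -32*1/29 + 86*(1/221) = -32/29 + 86/221 = -4578/6409 ≈ -0.71431)
(436 + q)² = (436 - 4578/6409)² = (2789746/6409)² = 7782682744516/41075281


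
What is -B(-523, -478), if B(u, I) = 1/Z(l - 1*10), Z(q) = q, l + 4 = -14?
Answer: 1/28 ≈ 0.035714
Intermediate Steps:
l = -18 (l = -4 - 14 = -18)
B(u, I) = -1/28 (B(u, I) = 1/(-18 - 1*10) = 1/(-18 - 10) = 1/(-28) = -1/28)
-B(-523, -478) = -1*(-1/28) = 1/28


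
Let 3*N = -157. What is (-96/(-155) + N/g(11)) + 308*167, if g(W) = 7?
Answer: 167401861/3255 ≈ 51429.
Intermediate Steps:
N = -157/3 (N = (⅓)*(-157) = -157/3 ≈ -52.333)
(-96/(-155) + N/g(11)) + 308*167 = (-96/(-155) - 157/3/7) + 308*167 = (-96*(-1/155) - 157/3*⅐) + 51436 = (96/155 - 157/21) + 51436 = -22319/3255 + 51436 = 167401861/3255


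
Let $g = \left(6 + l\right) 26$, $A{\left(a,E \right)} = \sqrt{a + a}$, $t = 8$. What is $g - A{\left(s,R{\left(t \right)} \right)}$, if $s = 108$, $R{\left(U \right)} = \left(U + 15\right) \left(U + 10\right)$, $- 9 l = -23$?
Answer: $\frac{2002}{9} - 6 \sqrt{6} \approx 207.75$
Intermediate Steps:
$l = \frac{23}{9}$ ($l = \left(- \frac{1}{9}\right) \left(-23\right) = \frac{23}{9} \approx 2.5556$)
$R{\left(U \right)} = \left(10 + U\right) \left(15 + U\right)$ ($R{\left(U \right)} = \left(15 + U\right) \left(10 + U\right) = \left(10 + U\right) \left(15 + U\right)$)
$A{\left(a,E \right)} = \sqrt{2} \sqrt{a}$ ($A{\left(a,E \right)} = \sqrt{2 a} = \sqrt{2} \sqrt{a}$)
$g = \frac{2002}{9}$ ($g = \left(6 + \frac{23}{9}\right) 26 = \frac{77}{9} \cdot 26 = \frac{2002}{9} \approx 222.44$)
$g - A{\left(s,R{\left(t \right)} \right)} = \frac{2002}{9} - \sqrt{2} \sqrt{108} = \frac{2002}{9} - \sqrt{2} \cdot 6 \sqrt{3} = \frac{2002}{9} - 6 \sqrt{6}$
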